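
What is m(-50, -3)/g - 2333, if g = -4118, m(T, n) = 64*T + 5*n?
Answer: -9604079/4118 ≈ -2332.2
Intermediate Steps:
m(T, n) = 5*n + 64*T
m(-50, -3)/g - 2333 = (5*(-3) + 64*(-50))/(-4118) - 2333 = (-15 - 3200)*(-1/4118) - 2333 = -3215*(-1/4118) - 2333 = 3215/4118 - 2333 = -9604079/4118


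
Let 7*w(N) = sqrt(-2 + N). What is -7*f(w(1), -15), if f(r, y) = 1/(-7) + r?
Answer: 1 - I ≈ 1.0 - 1.0*I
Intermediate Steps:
w(N) = sqrt(-2 + N)/7
f(r, y) = -1/7 + r
-7*f(w(1), -15) = -7*(-1/7 + sqrt(-2 + 1)/7) = -7*(-1/7 + sqrt(-1)/7) = -7*(-1/7 + I/7) = 1 - I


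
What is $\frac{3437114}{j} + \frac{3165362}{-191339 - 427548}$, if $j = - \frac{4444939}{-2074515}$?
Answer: $\frac{232255972499756308}{144784998047} \approx 1.6041 \cdot 10^{6}$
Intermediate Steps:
$j = \frac{4444939}{2074515}$ ($j = \left(-4444939\right) \left(- \frac{1}{2074515}\right) = \frac{4444939}{2074515} \approx 2.1426$)
$\frac{3437114}{j} + \frac{3165362}{-191339 - 427548} = \frac{3437114}{\frac{4444939}{2074515}} + \frac{3165362}{-191339 - 427548} = 3437114 \cdot \frac{2074515}{4444939} + \frac{3165362}{-191339 - 427548} = \frac{7130344549710}{4444939} + \frac{3165362}{-618887} = \frac{7130344549710}{4444939} + 3165362 \left(- \frac{1}{618887}\right) = \frac{7130344549710}{4444939} - \frac{166598}{32573} = \frac{232255972499756308}{144784998047}$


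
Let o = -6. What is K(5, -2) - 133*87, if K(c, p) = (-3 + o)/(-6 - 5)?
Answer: -127272/11 ≈ -11570.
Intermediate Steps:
K(c, p) = 9/11 (K(c, p) = (-3 - 6)/(-6 - 5) = -9/(-11) = -9*(-1/11) = 9/11)
K(5, -2) - 133*87 = 9/11 - 133*87 = 9/11 - 11571 = -127272/11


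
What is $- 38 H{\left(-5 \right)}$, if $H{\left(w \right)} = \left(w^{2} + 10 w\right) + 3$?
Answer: $836$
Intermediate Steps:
$H{\left(w \right)} = 3 + w^{2} + 10 w$
$- 38 H{\left(-5 \right)} = - 38 \left(3 + \left(-5\right)^{2} + 10 \left(-5\right)\right) = - 38 \left(3 + 25 - 50\right) = \left(-38\right) \left(-22\right) = 836$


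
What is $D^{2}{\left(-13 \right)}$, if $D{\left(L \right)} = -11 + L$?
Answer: $576$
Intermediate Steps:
$D^{2}{\left(-13 \right)} = \left(-11 - 13\right)^{2} = \left(-24\right)^{2} = 576$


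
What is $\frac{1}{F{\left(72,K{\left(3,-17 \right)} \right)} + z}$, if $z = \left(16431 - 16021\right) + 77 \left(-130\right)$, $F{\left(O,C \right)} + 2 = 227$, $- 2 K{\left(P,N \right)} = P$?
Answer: $- \frac{1}{9375} \approx -0.00010667$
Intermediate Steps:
$K{\left(P,N \right)} = - \frac{P}{2}$
$F{\left(O,C \right)} = 225$ ($F{\left(O,C \right)} = -2 + 227 = 225$)
$z = -9600$ ($z = 410 - 10010 = -9600$)
$\frac{1}{F{\left(72,K{\left(3,-17 \right)} \right)} + z} = \frac{1}{225 - 9600} = \frac{1}{-9375} = - \frac{1}{9375}$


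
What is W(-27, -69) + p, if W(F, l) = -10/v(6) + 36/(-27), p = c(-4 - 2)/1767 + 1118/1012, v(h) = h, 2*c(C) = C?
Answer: -565357/298034 ≈ -1.8970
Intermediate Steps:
c(C) = C/2
p = 328745/298034 (p = ((-4 - 2)/2)/1767 + 1118/1012 = ((½)*(-6))*(1/1767) + 1118*(1/1012) = -3*1/1767 + 559/506 = -1/589 + 559/506 = 328745/298034 ≈ 1.1030)
W(F, l) = -3 (W(F, l) = -10/6 + 36/(-27) = -10*⅙ + 36*(-1/27) = -5/3 - 4/3 = -3)
W(-27, -69) + p = -3 + 328745/298034 = -565357/298034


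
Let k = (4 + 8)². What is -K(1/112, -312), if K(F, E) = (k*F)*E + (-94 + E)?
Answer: 5650/7 ≈ 807.14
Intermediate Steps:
k = 144 (k = 12² = 144)
K(F, E) = -94 + E + 144*E*F (K(F, E) = (144*F)*E + (-94 + E) = 144*E*F + (-94 + E) = -94 + E + 144*E*F)
-K(1/112, -312) = -(-94 - 312 + 144*(-312)/112) = -(-94 - 312 + 144*(-312)*(1/112)) = -(-94 - 312 - 2808/7) = -1*(-5650/7) = 5650/7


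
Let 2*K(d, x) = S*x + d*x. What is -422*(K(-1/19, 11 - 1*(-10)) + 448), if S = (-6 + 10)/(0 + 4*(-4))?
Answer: -14266343/76 ≈ -1.8772e+5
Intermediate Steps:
S = -¼ (S = 4/(0 - 16) = 4/(-16) = 4*(-1/16) = -¼ ≈ -0.25000)
K(d, x) = -x/8 + d*x/2 (K(d, x) = (-x/4 + d*x)/2 = -x/8 + d*x/2)
-422*(K(-1/19, 11 - 1*(-10)) + 448) = -422*((11 - 1*(-10))*(-1 + 4*(-1/19))/8 + 448) = -422*((11 + 10)*(-1 + 4*(-1*1/19))/8 + 448) = -422*((⅛)*21*(-1 + 4*(-1/19)) + 448) = -422*((⅛)*21*(-1 - 4/19) + 448) = -422*((⅛)*21*(-23/19) + 448) = -422*(-483/152 + 448) = -422*67613/152 = -14266343/76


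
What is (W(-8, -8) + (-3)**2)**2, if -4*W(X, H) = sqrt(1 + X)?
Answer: (36 - I*sqrt(7))**2/16 ≈ 80.563 - 11.906*I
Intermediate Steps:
W(X, H) = -sqrt(1 + X)/4
(W(-8, -8) + (-3)**2)**2 = (-sqrt(1 - 8)/4 + (-3)**2)**2 = (-I*sqrt(7)/4 + 9)**2 = (9 - I*sqrt(7)/4)**2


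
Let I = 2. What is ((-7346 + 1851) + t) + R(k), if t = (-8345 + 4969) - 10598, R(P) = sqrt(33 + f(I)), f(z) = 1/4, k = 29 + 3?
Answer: -19469 + sqrt(133)/2 ≈ -19463.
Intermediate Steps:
k = 32
f(z) = 1/4
R(P) = sqrt(133)/2 (R(P) = sqrt(33 + 1/4) = sqrt(133/4) = sqrt(133)/2)
t = -13974 (t = -3376 - 10598 = -13974)
((-7346 + 1851) + t) + R(k) = ((-7346 + 1851) - 13974) + sqrt(133)/2 = (-5495 - 13974) + sqrt(133)/2 = -19469 + sqrt(133)/2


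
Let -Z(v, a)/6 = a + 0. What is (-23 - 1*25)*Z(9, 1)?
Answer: 288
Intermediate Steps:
Z(v, a) = -6*a (Z(v, a) = -6*(a + 0) = -6*a)
(-23 - 1*25)*Z(9, 1) = (-23 - 1*25)*(-6*1) = (-23 - 25)*(-6) = -48*(-6) = 288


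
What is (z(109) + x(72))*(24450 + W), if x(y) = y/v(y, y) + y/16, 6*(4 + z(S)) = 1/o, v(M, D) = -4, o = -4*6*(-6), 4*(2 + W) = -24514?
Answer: -20516483/64 ≈ -3.2057e+5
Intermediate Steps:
W = -12261/2 (W = -2 + (¼)*(-24514) = -2 - 12257/2 = -12261/2 ≈ -6130.5)
o = 144 (o = -24*(-6) = 144)
z(S) = -3455/864 (z(S) = -4 + (⅙)/144 = -4 + (⅙)*(1/144) = -4 + 1/864 = -3455/864)
x(y) = -3*y/16 (x(y) = y/(-4) + y/16 = y*(-¼) + y*(1/16) = -y/4 + y/16 = -3*y/16)
(z(109) + x(72))*(24450 + W) = (-3455/864 - 3/16*72)*(24450 - 12261/2) = (-3455/864 - 27/2)*(36639/2) = -15119/864*36639/2 = -20516483/64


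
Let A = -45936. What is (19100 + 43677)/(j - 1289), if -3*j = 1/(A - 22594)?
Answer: -12906323430/265005509 ≈ -48.702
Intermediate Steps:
j = 1/205590 (j = -1/(3*(-45936 - 22594)) = -1/3/(-68530) = -1/3*(-1/68530) = 1/205590 ≈ 4.8641e-6)
(19100 + 43677)/(j - 1289) = (19100 + 43677)/(1/205590 - 1289) = 62777/(-265005509/205590) = 62777*(-205590/265005509) = -12906323430/265005509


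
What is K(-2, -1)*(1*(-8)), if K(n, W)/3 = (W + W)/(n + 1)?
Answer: -48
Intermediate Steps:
K(n, W) = 6*W/(1 + n) (K(n, W) = 3*((W + W)/(n + 1)) = 3*((2*W)/(1 + n)) = 3*(2*W/(1 + n)) = 6*W/(1 + n))
K(-2, -1)*(1*(-8)) = (6*(-1)/(1 - 2))*(1*(-8)) = (6*(-1)/(-1))*(-8) = (6*(-1)*(-1))*(-8) = 6*(-8) = -48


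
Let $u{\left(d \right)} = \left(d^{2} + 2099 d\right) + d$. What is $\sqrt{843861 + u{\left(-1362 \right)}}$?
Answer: $i \sqrt{161295} \approx 401.62 i$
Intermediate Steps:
$u{\left(d \right)} = d^{2} + 2100 d$
$\sqrt{843861 + u{\left(-1362 \right)}} = \sqrt{843861 - 1362 \left(2100 - 1362\right)} = \sqrt{843861 - 1005156} = \sqrt{-161295} = i \sqrt{161295}$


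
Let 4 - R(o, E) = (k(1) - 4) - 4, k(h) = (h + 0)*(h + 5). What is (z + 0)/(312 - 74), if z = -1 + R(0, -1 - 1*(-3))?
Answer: 5/238 ≈ 0.021008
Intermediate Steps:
k(h) = h*(5 + h)
R(o, E) = 6 (R(o, E) = 4 - ((1*(5 + 1) - 4) - 4) = 4 - ((1*6 - 4) - 4) = 4 - ((6 - 4) - 4) = 4 - (2 - 4) = 4 - 1*(-2) = 4 + 2 = 6)
z = 5 (z = -1 + 6 = 5)
(z + 0)/(312 - 74) = (5 + 0)/(312 - 74) = 5/238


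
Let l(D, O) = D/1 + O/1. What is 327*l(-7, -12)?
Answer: -6213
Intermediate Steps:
l(D, O) = D + O (l(D, O) = D*1 + O*1 = D + O)
327*l(-7, -12) = 327*(-7 - 12) = 327*(-19) = -6213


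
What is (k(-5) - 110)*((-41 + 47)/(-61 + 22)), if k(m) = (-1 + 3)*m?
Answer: 240/13 ≈ 18.462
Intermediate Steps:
k(m) = 2*m
(k(-5) - 110)*((-41 + 47)/(-61 + 22)) = (2*(-5) - 110)*((-41 + 47)/(-61 + 22)) = (-10 - 110)*(6/(-39)) = -720*(-1)/39 = -120*(-2/13) = 240/13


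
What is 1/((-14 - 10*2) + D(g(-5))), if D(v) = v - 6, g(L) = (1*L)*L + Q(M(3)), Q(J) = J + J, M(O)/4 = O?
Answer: ⅑ ≈ 0.11111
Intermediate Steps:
M(O) = 4*O
Q(J) = 2*J
g(L) = 24 + L² (g(L) = (1*L)*L + 2*(4*3) = L*L + 2*12 = L² + 24 = 24 + L²)
D(v) = -6 + v
1/((-14 - 10*2) + D(g(-5))) = 1/((-14 - 10*2) + (-6 + (24 + (-5)²))) = 1/((-14 - 20) + (-6 + (24 + 25))) = 1/(-34 + (-6 + 49)) = 1/(-34 + 43) = 1/9 = ⅑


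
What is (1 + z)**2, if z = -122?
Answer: 14641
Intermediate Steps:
(1 + z)**2 = (1 - 122)**2 = (-121)**2 = 14641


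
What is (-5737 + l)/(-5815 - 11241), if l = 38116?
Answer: -32379/17056 ≈ -1.8984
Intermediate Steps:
(-5737 + l)/(-5815 - 11241) = (-5737 + 38116)/(-5815 - 11241) = 32379/(-17056) = 32379*(-1/17056) = -32379/17056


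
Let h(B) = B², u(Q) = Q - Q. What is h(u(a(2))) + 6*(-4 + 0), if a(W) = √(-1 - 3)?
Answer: -24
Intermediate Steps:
a(W) = 2*I (a(W) = √(-4) = 2*I)
u(Q) = 0
h(u(a(2))) + 6*(-4 + 0) = 0² + 6*(-4 + 0) = 0 + 6*(-4) = 0 - 24 = -24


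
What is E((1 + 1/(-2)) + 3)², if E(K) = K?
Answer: 49/4 ≈ 12.250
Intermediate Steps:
E((1 + 1/(-2)) + 3)² = ((1 + 1/(-2)) + 3)² = ((1 + 1*(-½)) + 3)² = ((1 - ½) + 3)² = (½ + 3)² = (7/2)² = 49/4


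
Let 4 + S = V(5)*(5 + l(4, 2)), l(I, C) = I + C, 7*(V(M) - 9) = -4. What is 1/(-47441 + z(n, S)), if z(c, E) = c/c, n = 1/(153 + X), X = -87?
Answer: -1/47440 ≈ -2.1079e-5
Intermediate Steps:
V(M) = 59/7 (V(M) = 9 + (⅐)*(-4) = 9 - 4/7 = 59/7)
l(I, C) = C + I
S = 621/7 (S = -4 + 59*(5 + (2 + 4))/7 = -4 + 59*(5 + 6)/7 = -4 + (59/7)*11 = -4 + 649/7 = 621/7 ≈ 88.714)
n = 1/66 (n = 1/(153 - 87) = 1/66 ≈ 0.015152)
z(c, E) = 1
1/(-47441 + z(n, S)) = 1/(-47441 + 1) = 1/(-47440) = -1/47440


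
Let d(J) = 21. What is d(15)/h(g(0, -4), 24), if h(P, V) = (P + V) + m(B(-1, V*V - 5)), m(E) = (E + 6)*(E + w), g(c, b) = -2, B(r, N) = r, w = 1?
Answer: 21/22 ≈ 0.95455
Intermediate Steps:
m(E) = (1 + E)*(6 + E) (m(E) = (E + 6)*(E + 1) = (6 + E)*(1 + E) = (1 + E)*(6 + E))
h(P, V) = P + V (h(P, V) = (P + V) + (6 + (-1)² + 7*(-1)) = (P + V) + (6 + 1 - 7) = (P + V) + 0 = P + V)
d(15)/h(g(0, -4), 24) = 21/(-2 + 24) = 21/22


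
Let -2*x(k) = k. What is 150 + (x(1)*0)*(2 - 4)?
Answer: 150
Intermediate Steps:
x(k) = -k/2
150 + (x(1)*0)*(2 - 4) = 150 + (-1/2*1*0)*(2 - 4) = 150 - 1/2*0*(-2) = 150 + 0*(-2) = 150 + 0 = 150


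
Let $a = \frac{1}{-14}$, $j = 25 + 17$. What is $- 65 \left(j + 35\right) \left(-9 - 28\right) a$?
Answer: $- \frac{26455}{2} \approx -13228.0$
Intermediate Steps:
$j = 42$
$a = - \frac{1}{14} \approx -0.071429$
$- 65 \left(j + 35\right) \left(-9 - 28\right) a = - 65 \left(42 + 35\right) \left(-9 - 28\right) \left(- \frac{1}{14}\right) = - 65 \cdot 77 \left(-37\right) \left(- \frac{1}{14}\right) = \left(-65\right) \left(-2849\right) \left(- \frac{1}{14}\right) = 185185 \left(- \frac{1}{14}\right) = - \frac{26455}{2}$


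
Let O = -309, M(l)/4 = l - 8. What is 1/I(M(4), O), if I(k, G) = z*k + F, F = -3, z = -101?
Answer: 1/1613 ≈ 0.00061996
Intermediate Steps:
M(l) = -32 + 4*l (M(l) = 4*(l - 8) = 4*(-8 + l) = -32 + 4*l)
I(k, G) = -3 - 101*k (I(k, G) = -101*k - 3 = -3 - 101*k)
1/I(M(4), O) = 1/(-3 - 101*(-32 + 4*4)) = 1/(-3 - 101*(-32 + 16)) = 1/(-3 - 101*(-16)) = 1/(-3 + 1616) = 1/1613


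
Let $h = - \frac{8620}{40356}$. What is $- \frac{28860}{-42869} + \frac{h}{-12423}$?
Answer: $\frac{3617279155115}{5373013851243} \approx 0.67323$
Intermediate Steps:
$h = - \frac{2155}{10089}$ ($h = \left(-8620\right) \frac{1}{40356} = - \frac{2155}{10089} \approx -0.2136$)
$- \frac{28860}{-42869} + \frac{h}{-12423} = - \frac{28860}{-42869} - \frac{2155}{10089 \left(-12423\right)} = \left(-28860\right) \left(- \frac{1}{42869}\right) - - \frac{2155}{125335647} = \frac{28860}{42869} + \frac{2155}{125335647} = \frac{3617279155115}{5373013851243}$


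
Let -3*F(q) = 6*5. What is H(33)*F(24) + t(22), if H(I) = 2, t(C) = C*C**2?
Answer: 10628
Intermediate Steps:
t(C) = C**3
F(q) = -10 (F(q) = -2*5 = -1/3*30 = -10)
H(33)*F(24) + t(22) = 2*(-10) + 22**3 = -20 + 10648 = 10628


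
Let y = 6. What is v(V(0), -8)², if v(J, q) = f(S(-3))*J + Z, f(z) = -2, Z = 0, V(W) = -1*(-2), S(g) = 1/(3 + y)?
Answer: 16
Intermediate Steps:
S(g) = ⅑ (S(g) = 1/(3 + 6) = 1/9 = ⅑)
V(W) = 2
v(J, q) = -2*J (v(J, q) = -2*J + 0 = -2*J)
v(V(0), -8)² = (-2*2)² = (-4)² = 16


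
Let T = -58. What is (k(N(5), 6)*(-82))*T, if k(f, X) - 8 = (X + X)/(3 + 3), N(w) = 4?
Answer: 47560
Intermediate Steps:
k(f, X) = 8 + X/3 (k(f, X) = 8 + (X + X)/(3 + 3) = 8 + (2*X)/6 = 8 + (2*X)*(⅙) = 8 + X/3)
(k(N(5), 6)*(-82))*T = ((8 + (⅓)*6)*(-82))*(-58) = ((8 + 2)*(-82))*(-58) = (10*(-82))*(-58) = -820*(-58) = 47560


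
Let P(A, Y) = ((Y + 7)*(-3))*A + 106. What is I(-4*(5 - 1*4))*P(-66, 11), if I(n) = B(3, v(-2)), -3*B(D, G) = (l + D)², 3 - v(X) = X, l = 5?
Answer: -234880/3 ≈ -78293.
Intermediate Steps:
v(X) = 3 - X
B(D, G) = -(5 + D)²/3
I(n) = -64/3 (I(n) = -(5 + 3)²/3 = -⅓*8² = -⅓*64 = -64/3)
P(A, Y) = 106 + A*(-21 - 3*Y) (P(A, Y) = ((7 + Y)*(-3))*A + 106 = (-21 - 3*Y)*A + 106 = A*(-21 - 3*Y) + 106 = 106 + A*(-21 - 3*Y))
I(-4*(5 - 1*4))*P(-66, 11) = -64*(106 - 21*(-66) - 3*(-66)*11)/3 = -64*(106 + 1386 + 2178)/3 = -64/3*3670 = -234880/3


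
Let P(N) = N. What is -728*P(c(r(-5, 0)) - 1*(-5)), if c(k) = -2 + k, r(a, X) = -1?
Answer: -1456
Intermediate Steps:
-728*P(c(r(-5, 0)) - 1*(-5)) = -728*((-2 - 1) - 1*(-5)) = -728*(-3 + 5) = -728*2 = -1456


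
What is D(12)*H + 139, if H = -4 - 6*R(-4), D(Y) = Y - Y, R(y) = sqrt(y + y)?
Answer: 139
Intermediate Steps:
R(y) = sqrt(2)*sqrt(y) (R(y) = sqrt(2*y) = sqrt(2)*sqrt(y))
D(Y) = 0
H = -4 - 12*I*sqrt(2) (H = -4 - 6*sqrt(2)*sqrt(-4) = -4 - 6*sqrt(2)*2*I = -4 - 12*I*sqrt(2) ≈ -4.0 - 16.971*I)
D(12)*H + 139 = 0*(-4 - 12*I*sqrt(2)) + 139 = 0 + 139 = 139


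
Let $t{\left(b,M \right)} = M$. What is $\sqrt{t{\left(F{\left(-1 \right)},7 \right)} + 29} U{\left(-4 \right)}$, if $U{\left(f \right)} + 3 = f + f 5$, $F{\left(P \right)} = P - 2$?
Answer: $-162$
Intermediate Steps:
$F{\left(P \right)} = -2 + P$
$U{\left(f \right)} = -3 + 6 f$ ($U{\left(f \right)} = -3 + \left(f + f 5\right) = -3 + \left(f + 5 f\right) = -3 + 6 f$)
$\sqrt{t{\left(F{\left(-1 \right)},7 \right)} + 29} U{\left(-4 \right)} = \sqrt{7 + 29} \left(-3 + 6 \left(-4\right)\right) = \sqrt{36} \left(-3 - 24\right) = 6 \left(-27\right) = -162$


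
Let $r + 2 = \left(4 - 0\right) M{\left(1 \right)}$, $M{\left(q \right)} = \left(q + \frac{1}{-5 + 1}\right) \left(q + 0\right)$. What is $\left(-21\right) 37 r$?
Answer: $-777$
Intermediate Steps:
$M{\left(q \right)} = q \left(- \frac{1}{4} + q\right)$ ($M{\left(q \right)} = \left(q + \frac{1}{-4}\right) q = \left(q - \frac{1}{4}\right) q = \left(- \frac{1}{4} + q\right) q = q \left(- \frac{1}{4} + q\right)$)
$r = 1$ ($r = -2 + \left(4 - 0\right) 1 \left(- \frac{1}{4} + 1\right) = -2 + \left(4 + 0\right) 1 \cdot \frac{3}{4} = -2 + 4 \cdot \frac{3}{4} = -2 + 3 = 1$)
$\left(-21\right) 37 r = \left(-21\right) 37 \cdot 1 = \left(-777\right) 1 = -777$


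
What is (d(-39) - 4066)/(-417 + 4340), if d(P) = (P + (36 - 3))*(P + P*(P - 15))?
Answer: -16468/3923 ≈ -4.1978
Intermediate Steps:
d(P) = (33 + P)*(P + P*(-15 + P)) (d(P) = (P + 33)*(P + P*(-15 + P)) = (33 + P)*(P + P*(-15 + P)))
(d(-39) - 4066)/(-417 + 4340) = (-39*(-462 + (-39)**2 + 19*(-39)) - 4066)/(-417 + 4340) = (-39*(-462 + 1521 - 741) - 4066)/3923 = (-39*318 - 4066)*(1/3923) = (-12402 - 4066)*(1/3923) = -16468*1/3923 = -16468/3923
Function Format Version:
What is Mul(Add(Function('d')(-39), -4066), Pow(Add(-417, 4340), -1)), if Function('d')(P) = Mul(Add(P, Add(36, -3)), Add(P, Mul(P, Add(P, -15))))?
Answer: Rational(-16468, 3923) ≈ -4.1978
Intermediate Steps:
Function('d')(P) = Mul(Add(33, P), Add(P, Mul(P, Add(-15, P)))) (Function('d')(P) = Mul(Add(P, 33), Add(P, Mul(P, Add(-15, P)))) = Mul(Add(33, P), Add(P, Mul(P, Add(-15, P)))))
Mul(Add(Function('d')(-39), -4066), Pow(Add(-417, 4340), -1)) = Mul(Add(Mul(-39, Add(-462, Pow(-39, 2), Mul(19, -39))), -4066), Pow(Add(-417, 4340), -1)) = Mul(Add(Mul(-39, Add(-462, 1521, -741)), -4066), Pow(3923, -1)) = Mul(Add(Mul(-39, 318), -4066), Rational(1, 3923)) = Mul(Add(-12402, -4066), Rational(1, 3923)) = Mul(-16468, Rational(1, 3923)) = Rational(-16468, 3923)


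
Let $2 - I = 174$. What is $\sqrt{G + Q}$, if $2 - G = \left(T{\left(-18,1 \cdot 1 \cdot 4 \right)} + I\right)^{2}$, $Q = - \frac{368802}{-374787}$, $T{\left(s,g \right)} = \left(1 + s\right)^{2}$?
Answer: $\frac{i \sqrt{53817370049}}{1983} \approx 116.99 i$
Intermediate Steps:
$I = -172$ ($I = 2 - 174 = -172$)
$Q = \frac{5854}{5949}$ ($Q = \left(-368802\right) \left(- \frac{1}{374787}\right) = \frac{5854}{5949} \approx 0.98403$)
$G = -13687$ ($G = 2 - \left(\left(1 - 18\right)^{2} - 172\right)^{2} = 2 - \left(\left(-17\right)^{2} - 172\right)^{2} = 2 - \left(289 - 172\right)^{2} = 2 - 117^{2} = 2 - 13689 = -13687$)
$\sqrt{G + Q} = \sqrt{-13687 + \frac{5854}{5949}} = \sqrt{- \frac{81418109}{5949}} = \frac{i \sqrt{53817370049}}{1983}$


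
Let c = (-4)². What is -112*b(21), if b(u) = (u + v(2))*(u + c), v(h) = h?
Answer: -95312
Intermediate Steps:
c = 16
b(u) = (2 + u)*(16 + u) (b(u) = (u + 2)*(u + 16) = (2 + u)*(16 + u))
-112*b(21) = -112*(32 + 21² + 18*21) = -112*(32 + 441 + 378) = -112*851 = -95312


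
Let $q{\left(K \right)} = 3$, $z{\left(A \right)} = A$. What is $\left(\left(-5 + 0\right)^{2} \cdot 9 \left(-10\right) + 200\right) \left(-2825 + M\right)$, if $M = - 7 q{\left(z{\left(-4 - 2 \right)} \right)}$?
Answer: $5834300$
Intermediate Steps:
$M = -21$ ($M = \left(-7\right) 3 = -21$)
$\left(\left(-5 + 0\right)^{2} \cdot 9 \left(-10\right) + 200\right) \left(-2825 + M\right) = \left(\left(-5 + 0\right)^{2} \cdot 9 \left(-10\right) + 200\right) \left(-2825 - 21\right) = \left(\left(-5\right)^{2} \cdot 9 \left(-10\right) + 200\right) \left(-2846\right) = \left(25 \cdot 9 \left(-10\right) + 200\right) \left(-2846\right) = \left(225 \left(-10\right) + 200\right) \left(-2846\right) = \left(-2250 + 200\right) \left(-2846\right) = \left(-2050\right) \left(-2846\right) = 5834300$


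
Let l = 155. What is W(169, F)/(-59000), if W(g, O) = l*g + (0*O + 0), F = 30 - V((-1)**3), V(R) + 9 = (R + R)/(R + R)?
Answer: -5239/11800 ≈ -0.44398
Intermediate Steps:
V(R) = -8 (V(R) = -9 + (R + R)/(R + R) = -9 + (2*R)/((2*R)) = -9 + (2*R)*(1/(2*R)) = -9 + 1 = -8)
F = 38 (F = 30 - 1*(-8) = 30 + 8 = 38)
W(g, O) = 155*g (W(g, O) = 155*g + (0*O + 0) = 155*g + (0 + 0) = 155*g + 0 = 155*g)
W(169, F)/(-59000) = (155*169)/(-59000) = 26195*(-1/59000) = -5239/11800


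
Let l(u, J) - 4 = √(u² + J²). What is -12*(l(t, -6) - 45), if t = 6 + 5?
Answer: 492 - 12*√157 ≈ 341.64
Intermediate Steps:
t = 11
l(u, J) = 4 + √(J² + u²) (l(u, J) = 4 + √(u² + J²) = 4 + √(J² + u²))
-12*(l(t, -6) - 45) = -12*((4 + √((-6)² + 11²)) - 45) = -12*((4 + √(36 + 121)) - 45) = -12*((4 + √157) - 45) = -12*(-41 + √157) = 492 - 12*√157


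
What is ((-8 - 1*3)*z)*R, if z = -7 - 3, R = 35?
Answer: 3850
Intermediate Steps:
z = -10
((-8 - 1*3)*z)*R = ((-8 - 1*3)*(-10))*35 = ((-8 - 3)*(-10))*35 = -11*(-10)*35 = 110*35 = 3850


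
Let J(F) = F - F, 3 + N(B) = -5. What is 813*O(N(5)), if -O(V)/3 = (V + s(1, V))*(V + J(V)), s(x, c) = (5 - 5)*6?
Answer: -156096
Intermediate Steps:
N(B) = -8 (N(B) = -3 - 5 = -8)
J(F) = 0
s(x, c) = 0 (s(x, c) = 0*6 = 0)
O(V) = -3*V² (O(V) = -3*(V + 0)*(V + 0) = -3*V*V = -3*V²)
813*O(N(5)) = 813*(-3*(-8)²) = 813*(-3*64) = 813*(-192) = -156096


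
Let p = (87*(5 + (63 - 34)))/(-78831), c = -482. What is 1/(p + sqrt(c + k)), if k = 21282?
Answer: 12954561/7180999095502 + 6904807290*sqrt(13)/3590499547751 ≈ 0.0069356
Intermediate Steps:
p = -986/26277 (p = (87*(5 + 29))*(-1/78831) = (87*34)*(-1/78831) = 2958*(-1/78831) = -986/26277 ≈ -0.037523)
1/(p + sqrt(c + k)) = 1/(-986/26277 + sqrt(-482 + 21282)) = 1/(-986/26277 + sqrt(20800)) = 1/(-986/26277 + 40*sqrt(13))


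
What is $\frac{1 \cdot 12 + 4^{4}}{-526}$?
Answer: $- \frac{134}{263} \approx -0.50951$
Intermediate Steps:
$\frac{1 \cdot 12 + 4^{4}}{-526} = \left(12 + 256\right) \left(- \frac{1}{526}\right) = 268 \left(- \frac{1}{526}\right) = - \frac{134}{263}$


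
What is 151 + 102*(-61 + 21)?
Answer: -3929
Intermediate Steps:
151 + 102*(-61 + 21) = 151 + 102*(-40) = 151 - 4080 = -3929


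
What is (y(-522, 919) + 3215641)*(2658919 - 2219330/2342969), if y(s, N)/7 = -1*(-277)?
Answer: 20044759453780561980/2342969 ≈ 8.5553e+12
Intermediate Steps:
y(s, N) = 1939 (y(s, N) = 7*(-1*(-277)) = 7*277 = 1939)
(y(-522, 919) + 3215641)*(2658919 - 2219330/2342969) = (1939 + 3215641)*(2658919 - 2219330/2342969) = 3217580*(2658919 - 2219330*1/2342969) = 3217580*(2658919 - 2219330/2342969) = 3217580*(6229762571181/2342969) = 20044759453780561980/2342969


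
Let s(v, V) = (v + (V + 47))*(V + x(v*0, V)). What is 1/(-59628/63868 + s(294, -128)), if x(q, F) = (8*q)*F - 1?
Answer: -15967/438740166 ≈ -3.6393e-5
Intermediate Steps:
x(q, F) = -1 + 8*F*q (x(q, F) = 8*F*q - 1 = -1 + 8*F*q)
s(v, V) = (-1 + V)*(47 + V + v) (s(v, V) = (v + (V + 47))*(V + (-1 + 8*V*(v*0))) = (v + (47 + V))*(V + (-1 + 8*V*0)) = (47 + V + v)*(V + (-1 + 0)) = (47 + V + v)*(V - 1) = (47 + V + v)*(-1 + V) = (-1 + V)*(47 + V + v))
1/(-59628/63868 + s(294, -128)) = 1/(-59628/63868 + (-47 + (-128)**2 - 1*294 + 46*(-128) - 128*294)) = 1/(-59628*1/63868 + (-47 + 16384 - 294 - 5888 - 37632)) = 1/(-14907/15967 - 27477) = 1/(-438740166/15967) = -15967/438740166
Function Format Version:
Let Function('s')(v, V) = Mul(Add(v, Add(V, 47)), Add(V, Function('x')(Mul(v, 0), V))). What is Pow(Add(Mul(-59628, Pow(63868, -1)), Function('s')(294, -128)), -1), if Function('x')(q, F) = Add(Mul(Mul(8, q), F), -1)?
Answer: Rational(-15967, 438740166) ≈ -3.6393e-5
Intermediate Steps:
Function('x')(q, F) = Add(-1, Mul(8, F, q)) (Function('x')(q, F) = Add(Mul(8, F, q), -1) = Add(-1, Mul(8, F, q)))
Function('s')(v, V) = Mul(Add(-1, V), Add(47, V, v)) (Function('s')(v, V) = Mul(Add(v, Add(V, 47)), Add(V, Add(-1, Mul(8, V, Mul(v, 0))))) = Mul(Add(v, Add(47, V)), Add(V, Add(-1, Mul(8, V, 0)))) = Mul(Add(47, V, v), Add(V, Add(-1, 0))) = Mul(Add(47, V, v), Add(V, -1)) = Mul(Add(47, V, v), Add(-1, V)) = Mul(Add(-1, V), Add(47, V, v)))
Pow(Add(Mul(-59628, Pow(63868, -1)), Function('s')(294, -128)), -1) = Pow(Add(Mul(-59628, Pow(63868, -1)), Add(-47, Pow(-128, 2), Mul(-1, 294), Mul(46, -128), Mul(-128, 294))), -1) = Pow(Add(Mul(-59628, Rational(1, 63868)), Add(-47, 16384, -294, -5888, -37632)), -1) = Pow(Add(Rational(-14907, 15967), -27477), -1) = Pow(Rational(-438740166, 15967), -1) = Rational(-15967, 438740166)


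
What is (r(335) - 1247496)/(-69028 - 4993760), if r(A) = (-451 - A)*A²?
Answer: 4969797/281266 ≈ 17.669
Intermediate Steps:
r(A) = A²*(-451 - A)
(r(335) - 1247496)/(-69028 - 4993760) = (335²*(-451 - 1*335) - 1247496)/(-69028 - 4993760) = (112225*(-451 - 335) - 1247496)/(-5062788) = (112225*(-786) - 1247496)*(-1/5062788) = (-88208850 - 1247496)*(-1/5062788) = -89456346*(-1/5062788) = 4969797/281266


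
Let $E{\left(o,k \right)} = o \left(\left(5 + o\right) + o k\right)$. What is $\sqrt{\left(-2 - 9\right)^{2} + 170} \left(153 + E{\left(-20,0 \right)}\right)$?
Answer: $453 \sqrt{291} \approx 7727.6$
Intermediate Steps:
$E{\left(o,k \right)} = o \left(5 + o + k o\right)$ ($E{\left(o,k \right)} = o \left(\left(5 + o\right) + k o\right) = o \left(5 + o + k o\right)$)
$\sqrt{\left(-2 - 9\right)^{2} + 170} \left(153 + E{\left(-20,0 \right)}\right) = \sqrt{\left(-2 - 9\right)^{2} + 170} \left(153 - 20 \left(5 - 20 + 0 \left(-20\right)\right)\right) = \sqrt{\left(-2 - 9\right)^{2} + 170} \left(153 - 20 \left(5 - 20 + 0\right)\right) = \sqrt{\left(-2 - 9\right)^{2} + 170} \left(153 - -300\right) = \sqrt{\left(-11\right)^{2} + 170} \left(153 + 300\right) = \sqrt{121 + 170} \cdot 453 = \sqrt{291} \cdot 453 = 453 \sqrt{291}$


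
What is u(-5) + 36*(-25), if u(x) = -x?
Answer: -895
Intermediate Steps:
u(-5) + 36*(-25) = -1*(-5) + 36*(-25) = 5 - 900 = -895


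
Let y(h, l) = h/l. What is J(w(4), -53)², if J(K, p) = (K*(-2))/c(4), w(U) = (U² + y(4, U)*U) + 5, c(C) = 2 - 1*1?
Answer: 2500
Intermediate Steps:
c(C) = 1 (c(C) = 2 - 1 = 1)
w(U) = 9 + U² (w(U) = (U² + (4/U)*U) + 5 = (U² + 4) + 5 = (4 + U²) + 5 = 9 + U²)
J(K, p) = -2*K (J(K, p) = (K*(-2))/1 = -2*K*1 = -2*K)
J(w(4), -53)² = (-2*(9 + 4²))² = (-2*(9 + 16))² = (-2*25)² = (-50)² = 2500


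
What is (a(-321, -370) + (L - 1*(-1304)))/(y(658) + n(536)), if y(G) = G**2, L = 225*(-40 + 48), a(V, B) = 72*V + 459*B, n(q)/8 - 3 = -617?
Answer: -94919/214026 ≈ -0.44349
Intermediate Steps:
n(q) = -4912 (n(q) = 24 + 8*(-617) = 24 - 4936 = -4912)
L = 1800 (L = 225*8 = 1800)
(a(-321, -370) + (L - 1*(-1304)))/(y(658) + n(536)) = ((72*(-321) + 459*(-370)) + (1800 - 1*(-1304)))/(658**2 - 4912) = ((-23112 - 169830) + (1800 + 1304))/(432964 - 4912) = (-192942 + 3104)/428052 = -189838*1/428052 = -94919/214026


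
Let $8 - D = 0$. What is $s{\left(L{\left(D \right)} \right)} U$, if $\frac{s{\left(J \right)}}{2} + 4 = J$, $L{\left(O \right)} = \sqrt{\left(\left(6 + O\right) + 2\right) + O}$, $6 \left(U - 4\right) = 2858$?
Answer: $- \frac{11528}{3} + \frac{5764 \sqrt{6}}{3} \approx 863.62$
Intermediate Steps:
$D = 8$ ($D = 8 - 0 = 8 + 0 = 8$)
$U = \frac{1441}{3}$ ($U = 4 + \frac{1}{6} \cdot 2858 = 4 + \frac{1429}{3} = \frac{1441}{3} \approx 480.33$)
$L{\left(O \right)} = \sqrt{8 + 2 O}$ ($L{\left(O \right)} = \sqrt{\left(8 + O\right) + O} = \sqrt{8 + 2 O}$)
$s{\left(J \right)} = -8 + 2 J$
$s{\left(L{\left(D \right)} \right)} U = \left(-8 + 2 \sqrt{8 + 2 \cdot 8}\right) \frac{1441}{3} = \left(-8 + 2 \sqrt{8 + 16}\right) \frac{1441}{3} = \left(-8 + 2 \sqrt{24}\right) \frac{1441}{3} = \left(-8 + 2 \cdot 2 \sqrt{6}\right) \frac{1441}{3} = \left(-8 + 4 \sqrt{6}\right) \frac{1441}{3} = - \frac{11528}{3} + \frac{5764 \sqrt{6}}{3}$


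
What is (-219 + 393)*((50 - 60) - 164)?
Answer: -30276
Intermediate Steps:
(-219 + 393)*((50 - 60) - 164) = 174*(-10 - 164) = 174*(-174) = -30276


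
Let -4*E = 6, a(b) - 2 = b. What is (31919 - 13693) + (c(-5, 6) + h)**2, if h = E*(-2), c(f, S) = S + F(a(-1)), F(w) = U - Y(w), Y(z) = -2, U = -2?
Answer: 18307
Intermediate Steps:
a(b) = 2 + b
F(w) = 0 (F(w) = -2 - 1*(-2) = -2 + 2 = 0)
E = -3/2 (E = -1/4*6 = -3/2 ≈ -1.5000)
c(f, S) = S (c(f, S) = S + 0 = S)
h = 3 (h = -3/2*(-2) = 3)
(31919 - 13693) + (c(-5, 6) + h)**2 = (31919 - 13693) + (6 + 3)**2 = 18226 + 9**2 = 18226 + 81 = 18307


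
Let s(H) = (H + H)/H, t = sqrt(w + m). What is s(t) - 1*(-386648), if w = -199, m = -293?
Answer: 386650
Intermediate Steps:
t = 2*I*sqrt(123) (t = sqrt(-199 - 293) = sqrt(-492) = 2*I*sqrt(123) ≈ 22.181*I)
s(H) = 2 (s(H) = (2*H)/H = 2)
s(t) - 1*(-386648) = 2 - 1*(-386648) = 2 + 386648 = 386650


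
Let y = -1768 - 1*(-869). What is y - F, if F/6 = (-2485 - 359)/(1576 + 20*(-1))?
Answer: -345445/389 ≈ -888.03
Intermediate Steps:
y = -899 (y = -1768 + 869 = -899)
F = -4266/389 (F = 6*((-2485 - 359)/(1576 + 20*(-1))) = 6*(-2844/(1576 - 20)) = 6*(-2844/1556) = 6*(-2844*1/1556) = 6*(-711/389) = -4266/389 ≈ -10.967)
y - F = -899 - 1*(-4266/389) = -899 + 4266/389 = -345445/389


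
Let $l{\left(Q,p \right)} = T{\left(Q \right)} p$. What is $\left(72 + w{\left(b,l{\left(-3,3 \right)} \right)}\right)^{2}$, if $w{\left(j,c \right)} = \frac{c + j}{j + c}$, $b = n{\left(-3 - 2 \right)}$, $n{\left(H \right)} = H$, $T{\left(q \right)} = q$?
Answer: $5329$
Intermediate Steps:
$b = -5$ ($b = -3 - 2 = -5$)
$l{\left(Q,p \right)} = Q p$
$w{\left(j,c \right)} = 1$ ($w{\left(j,c \right)} = \frac{c + j}{c + j} = 1$)
$\left(72 + w{\left(b,l{\left(-3,3 \right)} \right)}\right)^{2} = \left(72 + 1\right)^{2} = 73^{2} = 5329$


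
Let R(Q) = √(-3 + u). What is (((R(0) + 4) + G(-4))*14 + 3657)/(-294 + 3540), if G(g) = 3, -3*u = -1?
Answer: 3755/3246 + 14*I*√6/4869 ≈ 1.1568 + 0.0070431*I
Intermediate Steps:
u = ⅓ (u = -⅓*(-1) = ⅓ ≈ 0.33333)
R(Q) = 2*I*√6/3 (R(Q) = √(-3 + ⅓) = √(-8/3) = 2*I*√6/3)
(((R(0) + 4) + G(-4))*14 + 3657)/(-294 + 3540) = (((2*I*√6/3 + 4) + 3)*14 + 3657)/(-294 + 3540) = (((4 + 2*I*√6/3) + 3)*14 + 3657)/3246 = ((7 + 2*I*√6/3)*14 + 3657)*(1/3246) = ((98 + 28*I*√6/3) + 3657)*(1/3246) = (3755 + 28*I*√6/3)*(1/3246) = 3755/3246 + 14*I*√6/4869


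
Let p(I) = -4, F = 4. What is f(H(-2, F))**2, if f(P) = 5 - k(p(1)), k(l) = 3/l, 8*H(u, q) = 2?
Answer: 529/16 ≈ 33.063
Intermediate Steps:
H(u, q) = 1/4 (H(u, q) = (1/8)*2 = 1/4)
f(P) = 23/4 (f(P) = 5 - 3/(-4) = 5 - 3*(-1)/4 = 5 - 1*(-3/4) = 5 + 3/4 = 23/4)
f(H(-2, F))**2 = (23/4)**2 = 529/16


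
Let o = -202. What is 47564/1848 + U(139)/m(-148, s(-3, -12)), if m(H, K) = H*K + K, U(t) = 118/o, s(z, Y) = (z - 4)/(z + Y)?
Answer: 5351639/207858 ≈ 25.747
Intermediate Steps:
s(z, Y) = (-4 + z)/(Y + z)
U(t) = -59/101 (U(t) = 118/(-202) = 118*(-1/202) = -59/101)
m(H, K) = K + H*K
47564/1848 + U(139)/m(-148, s(-3, -12)) = 47564/1848 - 59*(-12 - 3)/((1 - 148)*(-4 - 3))/101 = 47564*(1/1848) - 59/(101*((-7/(-15))*(-147))) = 1081/42 - 59/(101*(-1/15*(-7)*(-147))) = 1081/42 - 59/(101*((7/15)*(-147))) = 1081/42 - 59/(101*(-343/5)) = 1081/42 - 59/101*(-5/343) = 1081/42 + 295/34643 = 5351639/207858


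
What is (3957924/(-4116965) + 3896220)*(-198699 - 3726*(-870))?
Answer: 1038516398398945368/87595 ≈ 1.1856e+13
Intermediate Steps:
(3957924/(-4116965) + 3896220)*(-198699 - 3726*(-870)) = (3957924*(-1/4116965) + 3896220)*(-198699 + 3241620) = (-3957924/4116965 + 3896220)*3042921 = (16040597414376/4116965)*3042921 = 1038516398398945368/87595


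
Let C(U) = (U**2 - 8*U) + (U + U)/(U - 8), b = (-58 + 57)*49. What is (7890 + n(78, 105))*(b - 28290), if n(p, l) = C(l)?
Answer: -49692011415/97 ≈ -5.1229e+8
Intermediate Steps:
b = -49 (b = -1*49 = -49)
C(U) = U**2 - 8*U + 2*U/(-8 + U) (C(U) = (U**2 - 8*U) + (2*U)/(-8 + U) = (U**2 - 8*U) + 2*U/(-8 + U) = U**2 - 8*U + 2*U/(-8 + U))
n(p, l) = l*(66 + l**2 - 16*l)/(-8 + l)
(7890 + n(78, 105))*(b - 28290) = (7890 + 105*(66 + 105**2 - 16*105)/(-8 + 105))*(-49 - 28290) = (7890 + 105*(66 + 11025 - 1680)/97)*(-28339) = (7890 + 105*(1/97)*9411)*(-28339) = (7890 + 988155/97)*(-28339) = (1753485/97)*(-28339) = -49692011415/97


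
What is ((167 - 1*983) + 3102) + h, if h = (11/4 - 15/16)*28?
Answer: 9347/4 ≈ 2336.8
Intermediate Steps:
h = 203/4 (h = (11*(1/4) - 15*1/16)*28 = (11/4 - 15/16)*28 = (29/16)*28 = 203/4 ≈ 50.750)
((167 - 1*983) + 3102) + h = ((167 - 1*983) + 3102) + 203/4 = ((167 - 983) + 3102) + 203/4 = (-816 + 3102) + 203/4 = 2286 + 203/4 = 9347/4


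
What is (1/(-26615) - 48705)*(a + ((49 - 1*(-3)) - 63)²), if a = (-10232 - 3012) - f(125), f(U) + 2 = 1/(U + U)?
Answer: 2126067748228788/3326875 ≈ 6.3906e+8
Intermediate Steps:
f(U) = -2 + 1/(2*U) (f(U) = -2 + 1/(U + U) = -2 + 1/(2*U))
a = -3310501/250 (a = (-10232 - 3012) - (-2 + (½)/125) = -13244 - (-2 + (½)*(1/125)) = -13244 - (-2 + 1/250) = -13244 - 1*(-499/250) = -13244 + 499/250 = -3310501/250 ≈ -13242.)
(1/(-26615) - 48705)*(a + ((49 - 1*(-3)) - 63)²) = (1/(-26615) - 48705)*(-3310501/250 + ((49 - 1*(-3)) - 63)²) = (-1/26615 - 48705)*(-3310501/250 + ((49 + 3) - 63)²) = -1296283576*(-3310501/250 + (52 - 63)²)/26615 = -1296283576*(-3310501/250 + (-11)²)/26615 = -1296283576*(-3310501/250 + 121)/26615 = -1296283576/26615*(-3280251/250) = 2126067748228788/3326875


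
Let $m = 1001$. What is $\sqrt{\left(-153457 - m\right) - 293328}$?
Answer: $3 i \sqrt{49754} \approx 669.17 i$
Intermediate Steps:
$\sqrt{\left(-153457 - m\right) - 293328} = \sqrt{\left(-153457 - 1001\right) - 293328} = \sqrt{-154458 - 293328} = \sqrt{-447786} = 3 i \sqrt{49754}$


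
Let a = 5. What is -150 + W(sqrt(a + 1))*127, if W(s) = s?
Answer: -150 + 127*sqrt(6) ≈ 161.09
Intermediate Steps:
-150 + W(sqrt(a + 1))*127 = -150 + sqrt(5 + 1)*127 = -150 + sqrt(6)*127 = -150 + 127*sqrt(6)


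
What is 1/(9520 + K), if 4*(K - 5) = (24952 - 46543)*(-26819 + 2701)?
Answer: 2/260384919 ≈ 7.6809e-9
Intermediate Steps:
K = 260365879/2 (K = 5 + ((24952 - 46543)*(-26819 + 2701))/4 = 5 + (-21591*(-24118))/4 = 5 + (1/4)*520731738 = 5 + 260365869/2 = 260365879/2 ≈ 1.3018e+8)
1/(9520 + K) = 1/(9520 + 260365879/2) = 1/(260384919/2) = 2/260384919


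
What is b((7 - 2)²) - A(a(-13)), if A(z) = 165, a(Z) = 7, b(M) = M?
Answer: -140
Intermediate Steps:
b((7 - 2)²) - A(a(-13)) = (7 - 2)² - 1*165 = 5² - 165 = 25 - 165 = -140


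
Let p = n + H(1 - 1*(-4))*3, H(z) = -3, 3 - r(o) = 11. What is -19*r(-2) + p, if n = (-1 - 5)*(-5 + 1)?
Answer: 167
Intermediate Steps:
r(o) = -8 (r(o) = 3 - 1*11 = 3 - 11 = -8)
n = 24 (n = -6*(-4) = 24)
p = 15 (p = 24 - 3*3 = 24 - 9 = 15)
-19*r(-2) + p = -19*(-8) + 15 = 152 + 15 = 167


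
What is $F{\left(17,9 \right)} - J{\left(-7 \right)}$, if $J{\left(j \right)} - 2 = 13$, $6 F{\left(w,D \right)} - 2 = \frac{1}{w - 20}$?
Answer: $- \frac{265}{18} \approx -14.722$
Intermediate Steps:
$F{\left(w,D \right)} = \frac{1}{3} + \frac{1}{6 \left(-20 + w\right)}$ ($F{\left(w,D \right)} = \frac{1}{3} + \frac{1}{6 \left(w - 20\right)} = \frac{1}{3} + \frac{1}{6 \left(-20 + w\right)}$)
$J{\left(j \right)} = 15$ ($J{\left(j \right)} = 2 + 13 = 15$)
$F{\left(17,9 \right)} - J{\left(-7 \right)} = \frac{-39 + 2 \cdot 17}{6 \left(-20 + 17\right)} - 15 = \frac{-39 + 34}{6 \left(-3\right)} - 15 = \frac{1}{6} \left(- \frac{1}{3}\right) \left(-5\right) - 15 = \frac{5}{18} - 15 = - \frac{265}{18}$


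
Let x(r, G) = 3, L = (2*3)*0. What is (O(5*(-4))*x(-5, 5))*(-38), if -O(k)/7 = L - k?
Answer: 15960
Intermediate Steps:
L = 0 (L = 6*0 = 0)
O(k) = 7*k (O(k) = -7*(0 - k) = -(-7)*k = 7*k)
(O(5*(-4))*x(-5, 5))*(-38) = ((7*(5*(-4)))*3)*(-38) = ((7*(-20))*3)*(-38) = -140*3*(-38) = -420*(-38) = 15960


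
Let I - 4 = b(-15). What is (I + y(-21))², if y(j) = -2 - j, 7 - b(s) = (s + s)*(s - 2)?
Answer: 230400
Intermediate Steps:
b(s) = 7 - 2*s*(-2 + s) (b(s) = 7 - (s + s)*(s - 2) = 7 - 2*s*(-2 + s))
I = -499 (I = 4 + (7 - 2*(-15)² + 4*(-15)) = 4 + (7 - 2*225 - 60) = 4 + (7 - 450 - 60) = 4 - 503 = -499)
(I + y(-21))² = (-499 + (-2 - 1*(-21)))² = (-499 + (-2 + 21))² = (-499 + 19)² = (-480)² = 230400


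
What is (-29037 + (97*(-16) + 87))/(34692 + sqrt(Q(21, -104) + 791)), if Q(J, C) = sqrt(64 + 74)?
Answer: -30502/(34692 + sqrt(791 + sqrt(138))) ≈ -0.87851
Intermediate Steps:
Q(J, C) = sqrt(138)
(-29037 + (97*(-16) + 87))/(34692 + sqrt(Q(21, -104) + 791)) = (-29037 + (97*(-16) + 87))/(34692 + sqrt(sqrt(138) + 791)) = (-29037 + (-1552 + 87))/(34692 + sqrt(791 + sqrt(138))) = (-29037 - 1465)/(34692 + sqrt(791 + sqrt(138))) = -30502/(34692 + sqrt(791 + sqrt(138)))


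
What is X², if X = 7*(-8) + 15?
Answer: 1681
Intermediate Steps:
X = -41 (X = -56 + 15 = -41)
X² = (-41)² = 1681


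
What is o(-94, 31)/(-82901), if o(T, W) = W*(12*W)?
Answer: -11532/82901 ≈ -0.13911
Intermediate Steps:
o(T, W) = 12*W**2
o(-94, 31)/(-82901) = (12*31**2)/(-82901) = (12*961)*(-1/82901) = 11532*(-1/82901) = -11532/82901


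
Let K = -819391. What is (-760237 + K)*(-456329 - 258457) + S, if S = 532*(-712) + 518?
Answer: 1129095601342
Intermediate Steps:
S = -378266 (S = -378784 + 518 = -378266)
(-760237 + K)*(-456329 - 258457) + S = (-760237 - 819391)*(-456329 - 258457) - 378266 = -1579628*(-714786) - 378266 = 1129095979608 - 378266 = 1129095601342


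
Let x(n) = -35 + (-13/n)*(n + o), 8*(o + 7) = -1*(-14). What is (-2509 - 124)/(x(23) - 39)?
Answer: 242236/7731 ≈ 31.333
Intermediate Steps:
o = -21/4 (o = -7 + (-1*(-14))/8 = -7 + (⅛)*14 = -7 + 7/4 = -21/4 ≈ -5.2500)
x(n) = -35 - 13*(-21/4 + n)/n (x(n) = -35 + (-13/n)*(n - 21/4) = -35 + (-13/n)*(-21/4 + n) = -35 - 13*(-21/4 + n)/n)
(-2509 - 124)/(x(23) - 39) = (-2509 - 124)/((-48 + (273/4)/23) - 39) = -2633/((-48 + (273/4)*(1/23)) - 39) = -2633/((-48 + 273/92) - 39) = -2633/(-4143/92 - 39) = -2633/(-7731/92) = -2633*(-92/7731) = 242236/7731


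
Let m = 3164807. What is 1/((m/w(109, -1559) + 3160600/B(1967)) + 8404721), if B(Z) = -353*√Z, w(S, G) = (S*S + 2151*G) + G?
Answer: 575588872359373443215709603/4837663335200158001240561131610480 + 62346144676302394171*√1967/967532667040031600248112226322096 ≈ 1.1898e-7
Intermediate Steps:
w(S, G) = S² + 2152*G (w(S, G) = (S² + 2151*G) + G = S² + 2152*G)
1/((m/w(109, -1559) + 3160600/B(1967)) + 8404721) = 1/((3164807/(109² + 2152*(-1559)) + 3160600/((-353*√1967))) + 8404721) = 1/((3164807/(11881 - 3354968) + 3160600*(-√1967/694351)) + 8404721) = 1/((3164807/(-3343087) - 3160600*√1967/694351) + 8404721) = 1/((3164807*(-1/3343087) - 3160600*√1967/694351) + 8404721) = 1/((-3164807/3343087 - 3160600*√1967/694351) + 8404721) = 1/(28097710348920/3343087 - 3160600*√1967/694351)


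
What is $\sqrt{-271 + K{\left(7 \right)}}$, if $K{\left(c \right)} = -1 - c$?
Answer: $3 i \sqrt{31} \approx 16.703 i$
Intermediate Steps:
$\sqrt{-271 + K{\left(7 \right)}} = \sqrt{-271 - 8} = \sqrt{-279} = 3 i \sqrt{31}$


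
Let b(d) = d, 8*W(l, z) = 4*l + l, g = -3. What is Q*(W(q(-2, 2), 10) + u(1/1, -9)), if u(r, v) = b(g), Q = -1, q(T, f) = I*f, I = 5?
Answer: -13/4 ≈ -3.2500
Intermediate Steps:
q(T, f) = 5*f
W(l, z) = 5*l/8 (W(l, z) = (4*l + l)/8 = (5*l)/8 = 5*l/8)
u(r, v) = -3
Q*(W(q(-2, 2), 10) + u(1/1, -9)) = -(5*(5*2)/8 - 3) = -((5/8)*10 - 3) = -(25/4 - 3) = -1*13/4 = -13/4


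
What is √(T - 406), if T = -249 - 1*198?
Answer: I*√853 ≈ 29.206*I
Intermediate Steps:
T = -447 (T = -249 - 198 = -447)
√(T - 406) = √(-447 - 406) = √(-853) = I*√853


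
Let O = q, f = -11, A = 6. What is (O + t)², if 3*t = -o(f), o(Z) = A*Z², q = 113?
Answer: 16641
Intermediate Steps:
o(Z) = 6*Z²
t = -242 (t = (-6*(-11)²)/3 = (-6*121)/3 = (-1*726)/3 = (⅓)*(-726) = -242)
O = 113
(O + t)² = (113 - 242)² = (-129)² = 16641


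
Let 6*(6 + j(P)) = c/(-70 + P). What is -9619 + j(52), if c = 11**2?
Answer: -1039621/108 ≈ -9626.1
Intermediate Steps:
c = 121
j(P) = -6 + 121/(6*(-70 + P)) (j(P) = -6 + (121/(-70 + P))/6 = -6 + 121/(6*(-70 + P)))
-9619 + j(52) = -9619 + (2641 - 36*52)/(6*(-70 + 52)) = -9619 + (1/6)*(2641 - 1872)/(-18) = -9619 + (1/6)*(-1/18)*769 = -9619 - 769/108 = -1039621/108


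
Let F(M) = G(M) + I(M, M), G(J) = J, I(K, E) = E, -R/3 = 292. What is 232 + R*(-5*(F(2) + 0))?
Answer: 17752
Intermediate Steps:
R = -876 (R = -3*292 = -876)
F(M) = 2*M (F(M) = M + M = 2*M)
232 + R*(-5*(F(2) + 0)) = 232 - (-4380)*(2*2 + 0) = 232 - (-4380)*(4 + 0) = 232 - (-4380)*4 = 232 - 876*(-20) = 232 + 17520 = 17752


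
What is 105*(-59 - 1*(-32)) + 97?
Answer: -2738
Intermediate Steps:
105*(-59 - 1*(-32)) + 97 = 105*(-59 + 32) + 97 = 105*(-27) + 97 = -2835 + 97 = -2738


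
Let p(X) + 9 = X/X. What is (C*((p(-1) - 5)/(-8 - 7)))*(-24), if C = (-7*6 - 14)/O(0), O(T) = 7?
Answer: 832/5 ≈ 166.40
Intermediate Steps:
C = -8 (C = (-7*6 - 14)/7 = (-42 - 14)*(⅐) = -56*⅐ = -8)
p(X) = -8 (p(X) = -9 + X/X = -9 + 1 = -8)
(C*((p(-1) - 5)/(-8 - 7)))*(-24) = -8*(-8 - 5)/(-8 - 7)*(-24) = -(-104)/(-15)*(-24) = -(-104)*(-1)/15*(-24) = -8*13/15*(-24) = -104/15*(-24) = 832/5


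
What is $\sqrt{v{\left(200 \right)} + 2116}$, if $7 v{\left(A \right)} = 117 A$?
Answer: $\frac{2 \sqrt{66871}}{7} \approx 73.884$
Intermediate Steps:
$v{\left(A \right)} = \frac{117 A}{7}$
$\sqrt{v{\left(200 \right)} + 2116} = \sqrt{\frac{117}{7} \cdot 200 + 2116} = \sqrt{\frac{23400}{7} + 2116} = \sqrt{\frac{38212}{7}} = \frac{2 \sqrt{66871}}{7}$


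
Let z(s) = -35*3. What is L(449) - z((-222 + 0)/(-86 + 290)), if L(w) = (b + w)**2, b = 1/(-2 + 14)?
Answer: 29056441/144 ≈ 2.0178e+5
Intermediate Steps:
b = 1/12 ≈ 0.083333
L(w) = (1/12 + w)**2
z(s) = -105
L(449) - z((-222 + 0)/(-86 + 290)) = (1 + 12*449)**2/144 - 1*(-105) = (1 + 5388)**2/144 + 105 = (1/144)*5389**2 + 105 = (1/144)*29041321 + 105 = 29041321/144 + 105 = 29056441/144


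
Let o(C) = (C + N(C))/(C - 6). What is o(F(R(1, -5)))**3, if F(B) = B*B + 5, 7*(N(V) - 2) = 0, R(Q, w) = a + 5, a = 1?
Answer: 79507/42875 ≈ 1.8544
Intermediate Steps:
R(Q, w) = 6 (R(Q, w) = 1 + 5 = 6)
N(V) = 2 (N(V) = 2 + (1/7)*0 = 2 + 0 = 2)
F(B) = 5 + B**2 (F(B) = B**2 + 5 = 5 + B**2)
o(C) = (2 + C)/(-6 + C) (o(C) = (C + 2)/(C - 6) = (2 + C)/(-6 + C))
o(F(R(1, -5)))**3 = ((2 + (5 + 6**2))/(-6 + (5 + 6**2)))**3 = ((2 + (5 + 36))/(-6 + (5 + 36)))**3 = ((2 + 41)/(-6 + 41))**3 = (43/35)**3 = 79507/42875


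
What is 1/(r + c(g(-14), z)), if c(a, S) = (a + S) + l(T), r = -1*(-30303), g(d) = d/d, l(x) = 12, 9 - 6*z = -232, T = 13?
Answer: 6/182137 ≈ 3.2942e-5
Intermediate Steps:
z = 241/6 (z = 3/2 - ⅙*(-232) = 3/2 + 116/3 = 241/6 ≈ 40.167)
g(d) = 1
r = 30303
c(a, S) = 12 + S + a (c(a, S) = (a + S) + 12 = (S + a) + 12 = 12 + S + a)
1/(r + c(g(-14), z)) = 1/(30303 + (12 + 241/6 + 1)) = 1/(30303 + 319/6) = 1/(182137/6) = 6/182137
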